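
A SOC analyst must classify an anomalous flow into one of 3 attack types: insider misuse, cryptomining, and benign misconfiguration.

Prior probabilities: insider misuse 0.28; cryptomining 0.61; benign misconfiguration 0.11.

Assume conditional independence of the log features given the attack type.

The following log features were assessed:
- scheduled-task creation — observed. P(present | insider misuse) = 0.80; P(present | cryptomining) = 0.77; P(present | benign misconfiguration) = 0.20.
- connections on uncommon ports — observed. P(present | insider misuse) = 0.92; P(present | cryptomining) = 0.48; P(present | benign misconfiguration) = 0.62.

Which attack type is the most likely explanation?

Multiply each prior by the joint likelihood of the log feature pattern:
  insider misuse: 0.28 × 0.80 × 0.92 = 0.20608
  cryptomining: 0.61 × 0.77 × 0.48 = 0.22546
  benign misconfiguration: 0.11 × 0.20 × 0.62 = 0.01364
Marginal likelihood of the evidence = 0.44518.
P(insider misuse | evidence) ≈ 0.20608 / 0.44518 ≈ 0.463
P(cryptomining | evidence) ≈ 0.22546 / 0.44518 ≈ 0.506
P(benign misconfiguration | evidence) ≈ 0.01364 / 0.44518 ≈ 0.031
The largest is 0.506, so cryptomining is most probable.

cryptomining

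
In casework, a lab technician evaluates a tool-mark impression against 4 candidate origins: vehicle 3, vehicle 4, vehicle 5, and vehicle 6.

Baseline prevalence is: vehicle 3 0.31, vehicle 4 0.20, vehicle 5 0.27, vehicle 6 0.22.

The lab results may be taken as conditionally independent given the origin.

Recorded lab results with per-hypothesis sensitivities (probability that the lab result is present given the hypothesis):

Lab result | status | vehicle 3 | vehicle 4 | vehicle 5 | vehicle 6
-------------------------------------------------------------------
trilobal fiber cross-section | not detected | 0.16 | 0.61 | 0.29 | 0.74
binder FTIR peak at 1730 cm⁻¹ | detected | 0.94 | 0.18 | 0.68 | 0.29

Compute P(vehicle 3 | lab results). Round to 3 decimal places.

Multiply each prior by the joint likelihood of the lab result pattern (using 1 − P(present | H) for each absent lab result):
  vehicle 3: 0.31 × (1 − 0.16) × 0.94 = 0.24478
  vehicle 4: 0.20 × (1 − 0.61) × 0.18 = 0.01404
  vehicle 5: 0.27 × (1 − 0.29) × 0.68 = 0.13036
  vehicle 6: 0.22 × (1 − 0.74) × 0.29 = 0.016588
Marginal likelihood of the evidence = 0.40576.
P(vehicle 3 | evidence) = 0.24478 / 0.40576 ≈ 0.603.

0.603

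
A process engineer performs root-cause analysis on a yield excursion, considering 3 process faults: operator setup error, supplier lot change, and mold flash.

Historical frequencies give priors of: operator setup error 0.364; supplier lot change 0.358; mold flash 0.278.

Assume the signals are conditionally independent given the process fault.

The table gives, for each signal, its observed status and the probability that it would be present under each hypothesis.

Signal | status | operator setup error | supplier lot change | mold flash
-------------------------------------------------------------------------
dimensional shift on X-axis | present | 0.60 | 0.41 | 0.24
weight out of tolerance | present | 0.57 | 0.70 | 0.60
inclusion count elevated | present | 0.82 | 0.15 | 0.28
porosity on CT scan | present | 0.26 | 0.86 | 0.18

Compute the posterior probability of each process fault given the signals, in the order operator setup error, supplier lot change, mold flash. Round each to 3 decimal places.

0.635, 0.317, 0.048

By Bayes' rule with conditional independence, the unnormalized weight for each hypothesis is prior × ∏ likelihoods:
  operator setup error: 0.364 × 0.60 × 0.57 × 0.82 × 0.26 = 0.026541
  supplier lot change: 0.358 × 0.41 × 0.70 × 0.15 × 0.86 = 0.013254
  mold flash: 0.278 × 0.24 × 0.60 × 0.28 × 0.18 = 0.0020176
The unnormalized weights sum to 0.041813.
P(operator setup error | evidence) = 0.026541 / 0.041813 ≈ 0.635
P(supplier lot change | evidence) = 0.013254 / 0.041813 ≈ 0.317
P(mold flash | evidence) = 0.0020176 / 0.041813 ≈ 0.048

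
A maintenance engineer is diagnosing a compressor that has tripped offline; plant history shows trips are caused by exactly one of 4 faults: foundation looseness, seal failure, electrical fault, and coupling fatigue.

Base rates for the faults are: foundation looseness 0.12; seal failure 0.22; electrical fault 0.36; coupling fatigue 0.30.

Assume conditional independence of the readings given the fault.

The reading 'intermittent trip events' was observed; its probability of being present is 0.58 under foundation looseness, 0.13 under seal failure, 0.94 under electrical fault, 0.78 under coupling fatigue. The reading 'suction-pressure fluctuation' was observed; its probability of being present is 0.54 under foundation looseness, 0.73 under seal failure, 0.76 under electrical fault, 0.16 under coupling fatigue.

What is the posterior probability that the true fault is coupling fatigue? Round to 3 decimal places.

0.106

By Bayes' rule with conditional independence, the unnormalized weight for each hypothesis is prior × ∏ likelihoods:
  foundation looseness: 0.12 × 0.58 × 0.54 = 0.037584
  seal failure: 0.22 × 0.13 × 0.73 = 0.020878
  electrical fault: 0.36 × 0.94 × 0.76 = 0.25718
  coupling fatigue: 0.30 × 0.78 × 0.16 = 0.03744
Normalizing constant Z = 0.037584 + 0.020878 + 0.25718 + 0.03744 = 0.35309.
P(coupling fatigue | evidence) = 0.03744 / 0.35309 ≈ 0.106.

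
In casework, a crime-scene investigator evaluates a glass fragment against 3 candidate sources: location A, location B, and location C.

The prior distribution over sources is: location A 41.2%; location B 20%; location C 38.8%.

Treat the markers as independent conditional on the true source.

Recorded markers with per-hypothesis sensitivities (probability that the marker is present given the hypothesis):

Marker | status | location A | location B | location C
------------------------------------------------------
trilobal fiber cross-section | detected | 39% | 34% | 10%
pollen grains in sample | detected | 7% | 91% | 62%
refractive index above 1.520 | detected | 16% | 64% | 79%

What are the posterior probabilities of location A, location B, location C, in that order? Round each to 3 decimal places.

0.030, 0.656, 0.315

For each hypothesis, the unnormalized posterior weight is prior × product of the marker likelihoods:
  location A: 0.412 × 0.39 × 0.07 × 0.16 = 0.0017996
  location B: 0.200 × 0.34 × 0.91 × 0.64 = 0.039603
  location C: 0.388 × 0.10 × 0.62 × 0.79 = 0.019004
Normalizing constant Z = 0.0017996 + 0.039603 + 0.019004 = 0.060407.
P(location A | evidence) = 0.0017996 / 0.060407 ≈ 0.030
P(location B | evidence) = 0.039603 / 0.060407 ≈ 0.656
P(location C | evidence) = 0.019004 / 0.060407 ≈ 0.315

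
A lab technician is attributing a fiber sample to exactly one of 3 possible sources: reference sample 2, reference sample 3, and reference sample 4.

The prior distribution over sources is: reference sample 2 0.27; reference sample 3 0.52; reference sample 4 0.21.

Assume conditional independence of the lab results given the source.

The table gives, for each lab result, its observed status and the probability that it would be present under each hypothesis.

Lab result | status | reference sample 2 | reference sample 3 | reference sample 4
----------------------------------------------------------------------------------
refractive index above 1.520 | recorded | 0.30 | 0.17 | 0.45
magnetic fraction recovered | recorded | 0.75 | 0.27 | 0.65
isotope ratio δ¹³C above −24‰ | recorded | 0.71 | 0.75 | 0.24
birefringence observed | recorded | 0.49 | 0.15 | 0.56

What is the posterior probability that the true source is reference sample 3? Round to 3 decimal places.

0.084

By Bayes' rule with conditional independence, the unnormalized weight for each hypothesis is prior × ∏ likelihoods:
  reference sample 2: 0.27 × 0.30 × 0.75 × 0.71 × 0.49 = 0.021135
  reference sample 3: 0.52 × 0.17 × 0.27 × 0.75 × 0.15 = 0.0026852
  reference sample 4: 0.21 × 0.45 × 0.65 × 0.24 × 0.56 = 0.0082555
Normalizing constant Z = 0.021135 + 0.0026852 + 0.0082555 = 0.032076.
P(reference sample 3 | evidence) = 0.0026852 / 0.032076 ≈ 0.084.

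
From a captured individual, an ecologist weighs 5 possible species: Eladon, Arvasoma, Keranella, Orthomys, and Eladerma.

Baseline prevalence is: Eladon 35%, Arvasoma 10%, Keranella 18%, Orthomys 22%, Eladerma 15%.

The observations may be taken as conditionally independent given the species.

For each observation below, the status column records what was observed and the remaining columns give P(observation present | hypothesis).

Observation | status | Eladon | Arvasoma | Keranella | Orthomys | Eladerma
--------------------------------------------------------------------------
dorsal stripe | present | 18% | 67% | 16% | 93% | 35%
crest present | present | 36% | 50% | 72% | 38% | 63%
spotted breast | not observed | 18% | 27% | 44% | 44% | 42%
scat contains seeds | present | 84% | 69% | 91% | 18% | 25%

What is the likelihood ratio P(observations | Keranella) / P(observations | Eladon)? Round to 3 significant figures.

Joint likelihood of the evidence pattern under each hypothesis (using 1 − P(present | H) for each absent observation):
  Keranella: 0.16 × 0.72 × (1 − 0.44) × 0.91 = 0.058706
  Eladon: 0.18 × 0.36 × (1 − 0.18) × 0.84 = 0.044634
Bayes factor = 0.058706 / 0.044634 ≈ 1.32

1.32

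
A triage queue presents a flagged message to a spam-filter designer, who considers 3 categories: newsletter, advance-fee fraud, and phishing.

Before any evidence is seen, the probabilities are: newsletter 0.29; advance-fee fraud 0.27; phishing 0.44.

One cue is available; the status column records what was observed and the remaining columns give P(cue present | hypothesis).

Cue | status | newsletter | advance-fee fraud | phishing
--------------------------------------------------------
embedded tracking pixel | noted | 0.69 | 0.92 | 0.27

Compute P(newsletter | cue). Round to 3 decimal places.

0.353

By Bayes' rule, the unnormalized weight for each hypothesis is prior × likelihood:
  newsletter: 0.29 × 0.69 = 0.2001
  advance-fee fraud: 0.27 × 0.92 = 0.2484
  phishing: 0.44 × 0.27 = 0.1188
Marginal likelihood of the evidence = 0.5673.
P(newsletter | evidence) = 0.2001 / 0.5673 ≈ 0.353.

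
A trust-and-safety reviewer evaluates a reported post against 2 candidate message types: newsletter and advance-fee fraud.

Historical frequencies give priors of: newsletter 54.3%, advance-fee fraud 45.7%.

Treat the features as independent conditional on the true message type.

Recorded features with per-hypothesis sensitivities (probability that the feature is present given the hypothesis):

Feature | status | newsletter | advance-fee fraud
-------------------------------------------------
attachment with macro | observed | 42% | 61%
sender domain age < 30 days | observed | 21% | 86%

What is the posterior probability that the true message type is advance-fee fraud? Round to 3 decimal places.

By Bayes' rule with conditional independence, the unnormalized weight for each hypothesis is prior × ∏ likelihoods:
  newsletter: 0.543 × 0.42 × 0.21 = 0.047893
  advance-fee fraud: 0.457 × 0.61 × 0.86 = 0.23974
Normalizing constant Z = 0.047893 + 0.23974 = 0.28763.
P(advance-fee fraud | evidence) = 0.23974 / 0.28763 ≈ 0.833.

0.833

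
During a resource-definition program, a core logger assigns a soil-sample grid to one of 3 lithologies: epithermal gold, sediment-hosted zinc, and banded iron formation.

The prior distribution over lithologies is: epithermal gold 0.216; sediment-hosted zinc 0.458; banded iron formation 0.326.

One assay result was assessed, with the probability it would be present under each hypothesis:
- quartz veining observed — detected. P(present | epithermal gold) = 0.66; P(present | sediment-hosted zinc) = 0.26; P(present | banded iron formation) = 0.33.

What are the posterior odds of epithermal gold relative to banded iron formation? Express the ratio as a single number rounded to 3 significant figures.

1.33

Unnormalized posterior weight (prior times the assay result likelihood) for each of the two hypotheses:
  epithermal gold: 0.216 × 0.66 = 0.14256
  banded iron formation: 0.326 × 0.33 = 0.10758
Posterior odds = 0.14256 / 0.10758 ≈ 1.33.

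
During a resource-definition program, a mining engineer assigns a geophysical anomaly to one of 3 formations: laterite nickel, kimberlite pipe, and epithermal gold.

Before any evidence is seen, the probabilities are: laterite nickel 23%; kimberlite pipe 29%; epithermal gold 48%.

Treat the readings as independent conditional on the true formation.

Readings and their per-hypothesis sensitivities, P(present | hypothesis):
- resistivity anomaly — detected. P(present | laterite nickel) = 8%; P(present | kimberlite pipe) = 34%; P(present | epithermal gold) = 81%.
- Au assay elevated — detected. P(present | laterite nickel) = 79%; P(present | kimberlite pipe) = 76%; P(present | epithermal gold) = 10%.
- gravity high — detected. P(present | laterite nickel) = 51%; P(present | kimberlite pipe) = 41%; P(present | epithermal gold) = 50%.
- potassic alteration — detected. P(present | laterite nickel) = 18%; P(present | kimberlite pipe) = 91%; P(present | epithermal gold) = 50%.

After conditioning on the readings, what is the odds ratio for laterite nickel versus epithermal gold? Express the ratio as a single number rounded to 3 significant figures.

0.137

The normalizing constant cancels in an odds ratio, so compute prior × likelihood for the two hypotheses only:
  laterite nickel: 0.23 × 0.08 × 0.79 × 0.51 × 0.18 = 0.0013344
  epithermal gold: 0.48 × 0.81 × 0.10 × 0.50 × 0.50 = 0.00972
Odds(laterite nickel : epithermal gold) = 0.0013344 / 0.00972 ≈ 0.137.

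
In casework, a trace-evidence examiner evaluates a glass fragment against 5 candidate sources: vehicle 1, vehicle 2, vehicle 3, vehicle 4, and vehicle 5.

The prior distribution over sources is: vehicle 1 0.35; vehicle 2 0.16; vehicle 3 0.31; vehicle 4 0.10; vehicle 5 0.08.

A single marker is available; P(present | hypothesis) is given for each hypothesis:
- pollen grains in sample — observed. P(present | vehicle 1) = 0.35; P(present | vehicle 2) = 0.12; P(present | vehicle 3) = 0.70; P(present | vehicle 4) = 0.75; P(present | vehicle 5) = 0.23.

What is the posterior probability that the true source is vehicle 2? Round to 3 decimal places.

For each hypothesis, the unnormalized posterior weight is prior × likelihood:
  vehicle 1: 0.35 × 0.35 = 0.1225
  vehicle 2: 0.16 × 0.12 = 0.0192
  vehicle 3: 0.31 × 0.70 = 0.217
  vehicle 4: 0.10 × 0.75 = 0.075
  vehicle 5: 0.08 × 0.23 = 0.0184
Marginal likelihood of the evidence = 0.4521.
P(vehicle 2 | evidence) = 0.0192 / 0.4521 ≈ 0.042.

0.042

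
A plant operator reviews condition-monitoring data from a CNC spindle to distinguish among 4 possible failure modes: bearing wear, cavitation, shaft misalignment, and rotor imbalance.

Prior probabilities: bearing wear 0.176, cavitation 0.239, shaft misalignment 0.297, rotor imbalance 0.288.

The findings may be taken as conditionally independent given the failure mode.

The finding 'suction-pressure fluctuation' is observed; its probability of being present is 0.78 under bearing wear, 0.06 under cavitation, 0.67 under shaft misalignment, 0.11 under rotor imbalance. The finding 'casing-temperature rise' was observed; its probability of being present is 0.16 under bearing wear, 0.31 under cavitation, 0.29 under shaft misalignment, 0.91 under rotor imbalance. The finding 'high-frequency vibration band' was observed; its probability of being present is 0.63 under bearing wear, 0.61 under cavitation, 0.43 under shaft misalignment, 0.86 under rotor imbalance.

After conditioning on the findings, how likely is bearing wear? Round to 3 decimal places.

Multiply each prior by the joint likelihood of the evidence pattern:
  bearing wear: 0.176 × 0.78 × 0.16 × 0.63 = 0.013838
  cavitation: 0.239 × 0.06 × 0.31 × 0.61 = 0.0027117
  shaft misalignment: 0.297 × 0.67 × 0.29 × 0.43 = 0.024814
  rotor imbalance: 0.288 × 0.11 × 0.91 × 0.86 = 0.024793
Marginal likelihood of the evidence = 0.066156.
P(bearing wear | evidence) = 0.013838 / 0.066156 ≈ 0.209.

0.209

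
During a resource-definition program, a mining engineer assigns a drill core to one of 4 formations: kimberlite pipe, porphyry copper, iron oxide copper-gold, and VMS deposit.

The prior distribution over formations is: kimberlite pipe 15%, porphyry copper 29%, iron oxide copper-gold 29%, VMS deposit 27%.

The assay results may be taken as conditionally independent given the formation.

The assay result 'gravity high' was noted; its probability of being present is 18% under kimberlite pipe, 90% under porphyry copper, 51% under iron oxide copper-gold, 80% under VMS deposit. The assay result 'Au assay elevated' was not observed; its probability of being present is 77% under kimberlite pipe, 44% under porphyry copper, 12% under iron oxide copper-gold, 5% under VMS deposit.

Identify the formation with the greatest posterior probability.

Multiply each prior by the joint likelihood of the assay result pattern (using 1 − P(present | H) for each absent assay result):
  kimberlite pipe: 0.15 × 0.18 × (1 − 0.77) = 0.00621
  porphyry copper: 0.29 × 0.90 × (1 − 0.44) = 0.14616
  iron oxide copper-gold: 0.29 × 0.51 × (1 − 0.12) = 0.13015
  VMS deposit: 0.27 × 0.80 × (1 − 0.05) = 0.2052
The unnormalized weights sum to 0.48772.
P(kimberlite pipe | evidence) ≈ 0.00621 / 0.48772 ≈ 0.013
P(porphyry copper | evidence) ≈ 0.14616 / 0.48772 ≈ 0.300
P(iron oxide copper-gold | evidence) ≈ 0.13015 / 0.48772 ≈ 0.267
P(VMS deposit | evidence) ≈ 0.2052 / 0.48772 ≈ 0.421
The largest is 0.421, so VMS deposit is most probable.

VMS deposit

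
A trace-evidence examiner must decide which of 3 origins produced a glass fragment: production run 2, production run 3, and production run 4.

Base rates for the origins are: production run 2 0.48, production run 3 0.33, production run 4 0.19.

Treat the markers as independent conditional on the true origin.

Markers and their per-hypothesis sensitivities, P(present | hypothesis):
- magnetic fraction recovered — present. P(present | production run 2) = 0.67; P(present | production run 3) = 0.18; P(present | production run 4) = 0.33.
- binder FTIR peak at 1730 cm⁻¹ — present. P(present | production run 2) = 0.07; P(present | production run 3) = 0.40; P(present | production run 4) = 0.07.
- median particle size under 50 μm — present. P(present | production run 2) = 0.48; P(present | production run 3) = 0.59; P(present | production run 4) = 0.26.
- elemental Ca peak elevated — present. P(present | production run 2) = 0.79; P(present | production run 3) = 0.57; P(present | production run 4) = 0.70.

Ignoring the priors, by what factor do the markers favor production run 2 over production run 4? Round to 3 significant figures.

The Bayes factor is the ratio of the joint likelihoods of the marker pattern under the two hypotheses.
  production run 2: 0.67 × 0.07 × 0.48 × 0.79 = 0.017784
  production run 4: 0.33 × 0.07 × 0.26 × 0.70 = 0.0042042
Bayes factor = 0.017784 / 0.0042042 ≈ 4.23

4.23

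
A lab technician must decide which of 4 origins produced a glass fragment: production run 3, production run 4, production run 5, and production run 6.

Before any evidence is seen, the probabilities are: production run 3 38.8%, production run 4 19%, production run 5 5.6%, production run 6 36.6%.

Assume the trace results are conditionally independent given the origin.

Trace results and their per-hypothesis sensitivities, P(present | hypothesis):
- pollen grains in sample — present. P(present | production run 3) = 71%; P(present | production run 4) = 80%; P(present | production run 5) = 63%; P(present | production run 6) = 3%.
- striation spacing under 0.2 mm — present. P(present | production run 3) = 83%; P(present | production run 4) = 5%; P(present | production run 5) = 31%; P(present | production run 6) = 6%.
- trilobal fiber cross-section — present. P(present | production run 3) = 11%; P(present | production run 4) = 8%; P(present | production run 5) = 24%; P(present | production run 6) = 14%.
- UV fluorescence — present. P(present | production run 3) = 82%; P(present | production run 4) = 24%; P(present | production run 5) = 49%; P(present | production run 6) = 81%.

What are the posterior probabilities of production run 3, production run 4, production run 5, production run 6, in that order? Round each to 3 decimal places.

By Bayes' rule with conditional independence, the unnormalized weight for each hypothesis is prior × ∏ likelihoods:
  production run 3: 0.388 × 0.71 × 0.83 × 0.11 × 0.82 = 0.020624
  production run 4: 0.190 × 0.80 × 0.05 × 0.08 × 0.24 = 0.00014592
  production run 5: 0.056 × 0.63 × 0.31 × 0.24 × 0.49 = 0.0012862
  production run 6: 0.366 × 0.03 × 0.06 × 0.14 × 0.81 = 7.4708e-05
The unnormalized weights sum to 0.022131.
P(production run 3 | evidence) = 0.020624 / 0.022131 ≈ 0.932
P(production run 4 | evidence) = 0.00014592 / 0.022131 ≈ 0.007
P(production run 5 | evidence) = 0.0012862 / 0.022131 ≈ 0.058
P(production run 6 | evidence) = 7.4708e-05 / 0.022131 ≈ 0.003

0.932, 0.007, 0.058, 0.003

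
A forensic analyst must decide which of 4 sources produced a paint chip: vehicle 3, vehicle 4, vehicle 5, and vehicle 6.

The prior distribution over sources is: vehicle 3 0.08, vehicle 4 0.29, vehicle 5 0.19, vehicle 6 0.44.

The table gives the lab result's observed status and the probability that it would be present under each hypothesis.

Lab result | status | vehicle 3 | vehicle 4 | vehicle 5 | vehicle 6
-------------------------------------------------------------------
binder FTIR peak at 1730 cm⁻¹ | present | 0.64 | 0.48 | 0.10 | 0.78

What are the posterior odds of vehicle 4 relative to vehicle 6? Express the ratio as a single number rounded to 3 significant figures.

Posterior odds equal prior odds times the likelihood ratio; only the two competing hypotheses matter.
  vehicle 4: 0.29 × 0.48 = 0.1392
  vehicle 6: 0.44 × 0.78 = 0.3432
Odds(vehicle 4 : vehicle 6) = 0.1392 / 0.3432 ≈ 0.406.

0.406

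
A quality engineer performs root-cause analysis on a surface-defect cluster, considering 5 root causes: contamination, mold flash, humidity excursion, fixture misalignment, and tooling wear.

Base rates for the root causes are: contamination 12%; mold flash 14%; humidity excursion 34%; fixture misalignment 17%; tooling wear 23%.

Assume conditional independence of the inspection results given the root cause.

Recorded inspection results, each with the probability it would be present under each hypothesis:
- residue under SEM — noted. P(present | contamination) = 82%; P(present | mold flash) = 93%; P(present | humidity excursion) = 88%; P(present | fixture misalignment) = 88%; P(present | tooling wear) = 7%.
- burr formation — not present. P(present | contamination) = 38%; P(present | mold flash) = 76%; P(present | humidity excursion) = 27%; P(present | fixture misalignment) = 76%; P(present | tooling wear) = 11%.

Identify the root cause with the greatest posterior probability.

Multiply each prior by the joint likelihood of the inspection result pattern (using 1 − P(present | H) for each absent inspection result):
  contamination: 0.12 × 0.82 × (1 − 0.38) = 0.061008
  mold flash: 0.14 × 0.93 × (1 − 0.76) = 0.031248
  humidity excursion: 0.34 × 0.88 × (1 − 0.27) = 0.21842
  fixture misalignment: 0.17 × 0.88 × (1 − 0.76) = 0.035904
  tooling wear: 0.23 × 0.07 × (1 − 0.11) = 0.014329
Marginal likelihood of the evidence = 0.3609.
P(contamination | evidence) ≈ 0.061008 / 0.3609 ≈ 0.169
P(mold flash | evidence) ≈ 0.031248 / 0.3609 ≈ 0.087
P(humidity excursion | evidence) ≈ 0.21842 / 0.3609 ≈ 0.605
P(fixture misalignment | evidence) ≈ 0.035904 / 0.3609 ≈ 0.099
P(tooling wear | evidence) ≈ 0.014329 / 0.3609 ≈ 0.040
The largest is 0.605, so humidity excursion is most probable.

humidity excursion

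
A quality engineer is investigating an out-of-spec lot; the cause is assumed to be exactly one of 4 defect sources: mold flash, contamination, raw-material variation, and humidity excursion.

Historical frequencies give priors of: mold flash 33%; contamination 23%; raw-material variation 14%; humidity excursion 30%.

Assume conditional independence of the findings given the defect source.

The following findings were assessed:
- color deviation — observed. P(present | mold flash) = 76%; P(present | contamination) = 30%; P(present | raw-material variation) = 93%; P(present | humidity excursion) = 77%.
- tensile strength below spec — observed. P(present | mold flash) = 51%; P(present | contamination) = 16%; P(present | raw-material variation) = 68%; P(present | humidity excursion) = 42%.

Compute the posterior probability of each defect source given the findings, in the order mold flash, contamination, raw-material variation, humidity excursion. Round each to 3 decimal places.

By Bayes' rule with conditional independence, the unnormalized weight for each hypothesis is prior × ∏ likelihoods:
  mold flash: 0.33 × 0.76 × 0.51 = 0.12791
  contamination: 0.23 × 0.30 × 0.16 = 0.01104
  raw-material variation: 0.14 × 0.93 × 0.68 = 0.088536
  humidity excursion: 0.30 × 0.77 × 0.42 = 0.09702
Marginal likelihood of the evidence = 0.3245.
P(mold flash | evidence) = 0.12791 / 0.3245 ≈ 0.394
P(contamination | evidence) = 0.01104 / 0.3245 ≈ 0.034
P(raw-material variation | evidence) = 0.088536 / 0.3245 ≈ 0.273
P(humidity excursion | evidence) = 0.09702 / 0.3245 ≈ 0.299

0.394, 0.034, 0.273, 0.299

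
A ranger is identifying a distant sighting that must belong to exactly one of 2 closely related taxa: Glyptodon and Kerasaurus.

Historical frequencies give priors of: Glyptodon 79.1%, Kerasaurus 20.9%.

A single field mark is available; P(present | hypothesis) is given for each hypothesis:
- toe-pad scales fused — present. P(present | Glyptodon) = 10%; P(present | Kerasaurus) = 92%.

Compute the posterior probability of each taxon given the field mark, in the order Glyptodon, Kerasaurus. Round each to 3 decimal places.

For each hypothesis, the unnormalized posterior weight is prior × likelihood:
  Glyptodon: 0.791 × 0.10 = 0.0791
  Kerasaurus: 0.209 × 0.92 = 0.19228
The unnormalized weights sum to 0.27138.
P(Glyptodon | evidence) = 0.0791 / 0.27138 ≈ 0.291
P(Kerasaurus | evidence) = 0.19228 / 0.27138 ≈ 0.709

0.291, 0.709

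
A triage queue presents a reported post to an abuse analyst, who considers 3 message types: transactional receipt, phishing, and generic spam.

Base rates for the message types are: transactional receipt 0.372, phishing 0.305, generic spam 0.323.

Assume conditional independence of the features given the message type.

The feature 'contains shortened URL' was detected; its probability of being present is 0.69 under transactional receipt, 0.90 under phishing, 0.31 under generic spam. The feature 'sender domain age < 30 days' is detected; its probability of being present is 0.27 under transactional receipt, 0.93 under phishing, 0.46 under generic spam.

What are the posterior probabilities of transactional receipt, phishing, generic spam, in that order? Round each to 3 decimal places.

By Bayes' rule with conditional independence, the unnormalized weight for each hypothesis is prior × ∏ likelihoods:
  transactional receipt: 0.372 × 0.69 × 0.27 = 0.069304
  phishing: 0.305 × 0.90 × 0.93 = 0.25529
  generic spam: 0.323 × 0.31 × 0.46 = 0.04606
The unnormalized weights sum to 0.37065.
P(transactional receipt | evidence) = 0.069304 / 0.37065 ≈ 0.187
P(phishing | evidence) = 0.25529 / 0.37065 ≈ 0.689
P(generic spam | evidence) = 0.04606 / 0.37065 ≈ 0.124

0.187, 0.689, 0.124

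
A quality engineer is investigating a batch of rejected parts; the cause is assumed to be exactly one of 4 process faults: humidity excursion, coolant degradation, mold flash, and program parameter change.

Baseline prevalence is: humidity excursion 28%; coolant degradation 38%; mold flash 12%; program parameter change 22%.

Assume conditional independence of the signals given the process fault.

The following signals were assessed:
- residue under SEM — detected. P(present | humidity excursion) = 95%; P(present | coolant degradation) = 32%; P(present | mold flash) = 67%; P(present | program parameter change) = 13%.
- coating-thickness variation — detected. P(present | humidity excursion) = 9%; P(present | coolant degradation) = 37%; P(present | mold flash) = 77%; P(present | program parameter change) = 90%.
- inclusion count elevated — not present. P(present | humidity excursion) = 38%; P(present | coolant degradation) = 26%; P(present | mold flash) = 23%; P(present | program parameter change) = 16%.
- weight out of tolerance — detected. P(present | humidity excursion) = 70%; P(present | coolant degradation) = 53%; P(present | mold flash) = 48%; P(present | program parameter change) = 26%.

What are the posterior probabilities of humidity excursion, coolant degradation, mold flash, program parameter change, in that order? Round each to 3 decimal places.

Multiply each prior by the joint likelihood of the signal pattern (using 1 − P(present | H) for each absent signal):
  humidity excursion: 0.28 × 0.95 × 0.09 × (1 − 0.38) × 0.70 = 0.01039
  coolant degradation: 0.38 × 0.32 × 0.37 × (1 − 0.26) × 0.53 = 0.017646
  mold flash: 0.12 × 0.67 × 0.77 × (1 − 0.23) × 0.48 = 0.022881
  program parameter change: 0.22 × 0.13 × 0.90 × (1 − 0.16) × 0.26 = 0.0056216
The unnormalized weights sum to 0.056539.
P(humidity excursion | evidence) = 0.01039 / 0.056539 ≈ 0.184
P(coolant degradation | evidence) = 0.017646 / 0.056539 ≈ 0.312
P(mold flash | evidence) = 0.022881 / 0.056539 ≈ 0.405
P(program parameter change | evidence) = 0.0056216 / 0.056539 ≈ 0.099

0.184, 0.312, 0.405, 0.099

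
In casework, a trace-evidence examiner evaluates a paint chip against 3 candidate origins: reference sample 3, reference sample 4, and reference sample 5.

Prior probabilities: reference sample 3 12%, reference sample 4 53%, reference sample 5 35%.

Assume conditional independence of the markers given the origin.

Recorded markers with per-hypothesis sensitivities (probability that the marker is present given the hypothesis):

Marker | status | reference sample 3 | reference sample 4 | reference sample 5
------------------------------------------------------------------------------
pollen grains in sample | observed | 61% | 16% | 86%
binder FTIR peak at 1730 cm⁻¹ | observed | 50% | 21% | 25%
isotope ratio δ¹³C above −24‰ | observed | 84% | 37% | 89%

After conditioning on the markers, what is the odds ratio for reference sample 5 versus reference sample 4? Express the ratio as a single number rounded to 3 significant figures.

10.2

The normalizing constant cancels in an odds ratio, so compute prior × likelihood for the two hypotheses only:
  reference sample 5: 0.35 × 0.86 × 0.25 × 0.89 = 0.066973
  reference sample 4: 0.53 × 0.16 × 0.21 × 0.37 = 0.006589
Odds(reference sample 5 : reference sample 4) = 0.066973 / 0.006589 ≈ 10.2.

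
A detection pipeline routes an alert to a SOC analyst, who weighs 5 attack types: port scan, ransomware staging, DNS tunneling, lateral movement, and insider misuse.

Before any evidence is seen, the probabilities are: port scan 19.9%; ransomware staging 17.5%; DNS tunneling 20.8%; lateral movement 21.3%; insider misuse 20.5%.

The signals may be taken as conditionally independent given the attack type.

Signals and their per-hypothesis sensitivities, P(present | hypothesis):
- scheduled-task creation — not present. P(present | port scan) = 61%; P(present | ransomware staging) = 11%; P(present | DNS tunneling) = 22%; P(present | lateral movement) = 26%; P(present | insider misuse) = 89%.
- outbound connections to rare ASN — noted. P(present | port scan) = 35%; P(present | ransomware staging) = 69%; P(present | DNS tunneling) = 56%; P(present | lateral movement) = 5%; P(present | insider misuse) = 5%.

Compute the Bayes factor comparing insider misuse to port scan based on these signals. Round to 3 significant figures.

Joint likelihood of the signal pattern under each hypothesis (using 1 − P(present | H) for each absent signal):
  insider misuse: (1 − 0.89) × 0.05 = 0.0055
  port scan: (1 − 0.61) × 0.35 = 0.1365
Bayes factor = 0.0055 / 0.1365 ≈ 0.0403

0.0403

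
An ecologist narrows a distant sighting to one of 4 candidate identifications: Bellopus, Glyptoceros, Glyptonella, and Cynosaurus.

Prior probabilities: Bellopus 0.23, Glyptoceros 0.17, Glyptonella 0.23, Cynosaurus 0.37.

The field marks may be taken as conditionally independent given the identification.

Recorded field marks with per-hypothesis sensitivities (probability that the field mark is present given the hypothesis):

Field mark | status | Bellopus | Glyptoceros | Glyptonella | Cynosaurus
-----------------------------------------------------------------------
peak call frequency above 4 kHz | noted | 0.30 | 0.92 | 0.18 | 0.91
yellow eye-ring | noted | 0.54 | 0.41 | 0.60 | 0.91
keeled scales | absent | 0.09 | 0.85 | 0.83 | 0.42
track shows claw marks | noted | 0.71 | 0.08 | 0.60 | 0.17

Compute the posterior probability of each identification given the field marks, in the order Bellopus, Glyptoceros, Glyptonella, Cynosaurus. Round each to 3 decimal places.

0.418, 0.013, 0.044, 0.525

For each hypothesis, the unnormalized posterior weight is prior × product of the field mark likelihoods (using 1 − P(present | H) for each absent field mark):
  Bellopus: 0.23 × 0.30 × 0.54 × (1 − 0.09) × 0.71 = 0.024074
  Glyptoceros: 0.17 × 0.92 × 0.41 × (1 − 0.85) × 0.08 = 0.00076949
  Glyptonella: 0.23 × 0.18 × 0.60 × (1 − 0.83) × 0.60 = 0.0025337
  Cynosaurus: 0.37 × 0.91 × 0.91 × (1 − 0.42) × 0.17 = 0.030211
Normalizing constant Z = 0.024074 + 0.00076949 + 0.0025337 + 0.030211 = 0.057588.
P(Bellopus | evidence) = 0.024074 / 0.057588 ≈ 0.418
P(Glyptoceros | evidence) = 0.00076949 / 0.057588 ≈ 0.013
P(Glyptonella | evidence) = 0.0025337 / 0.057588 ≈ 0.044
P(Cynosaurus | evidence) = 0.030211 / 0.057588 ≈ 0.525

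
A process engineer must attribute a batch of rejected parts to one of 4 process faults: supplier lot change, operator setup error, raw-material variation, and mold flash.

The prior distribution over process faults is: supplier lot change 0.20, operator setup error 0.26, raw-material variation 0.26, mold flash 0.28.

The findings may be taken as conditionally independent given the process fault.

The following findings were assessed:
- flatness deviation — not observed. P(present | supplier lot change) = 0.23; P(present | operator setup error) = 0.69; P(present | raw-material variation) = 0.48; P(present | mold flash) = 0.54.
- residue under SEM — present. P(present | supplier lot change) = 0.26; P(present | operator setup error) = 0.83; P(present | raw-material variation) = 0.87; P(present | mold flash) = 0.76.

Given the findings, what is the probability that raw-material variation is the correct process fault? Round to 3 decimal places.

Multiply each prior by the joint likelihood of the evidence pattern (using 1 − P(present | H) for each absent finding):
  supplier lot change: 0.20 × (1 − 0.23) × 0.26 = 0.04004
  operator setup error: 0.26 × (1 − 0.69) × 0.83 = 0.066898
  raw-material variation: 0.26 × (1 − 0.48) × 0.87 = 0.11762
  mold flash: 0.28 × (1 − 0.54) × 0.76 = 0.097888
Marginal likelihood of the evidence = 0.32245.
P(raw-material variation | evidence) = 0.11762 / 0.32245 ≈ 0.365.

0.365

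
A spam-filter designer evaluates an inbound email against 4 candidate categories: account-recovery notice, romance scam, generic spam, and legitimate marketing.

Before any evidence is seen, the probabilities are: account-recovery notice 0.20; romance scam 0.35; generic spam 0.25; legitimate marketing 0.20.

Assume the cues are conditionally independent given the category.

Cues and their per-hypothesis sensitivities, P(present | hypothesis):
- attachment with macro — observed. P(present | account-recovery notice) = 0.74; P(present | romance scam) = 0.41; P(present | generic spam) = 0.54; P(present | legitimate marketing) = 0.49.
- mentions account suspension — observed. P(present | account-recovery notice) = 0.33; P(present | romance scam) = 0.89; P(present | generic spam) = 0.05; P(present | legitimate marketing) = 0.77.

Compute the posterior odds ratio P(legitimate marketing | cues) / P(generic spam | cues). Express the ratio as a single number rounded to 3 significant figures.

Posterior odds equal prior odds times the likelihood ratio; only the two competing hypotheses matter.
  legitimate marketing: 0.20 × 0.49 × 0.77 = 0.07546
  generic spam: 0.25 × 0.54 × 0.05 = 0.00675
Posterior odds = 0.07546 / 0.00675 ≈ 11.2.

11.2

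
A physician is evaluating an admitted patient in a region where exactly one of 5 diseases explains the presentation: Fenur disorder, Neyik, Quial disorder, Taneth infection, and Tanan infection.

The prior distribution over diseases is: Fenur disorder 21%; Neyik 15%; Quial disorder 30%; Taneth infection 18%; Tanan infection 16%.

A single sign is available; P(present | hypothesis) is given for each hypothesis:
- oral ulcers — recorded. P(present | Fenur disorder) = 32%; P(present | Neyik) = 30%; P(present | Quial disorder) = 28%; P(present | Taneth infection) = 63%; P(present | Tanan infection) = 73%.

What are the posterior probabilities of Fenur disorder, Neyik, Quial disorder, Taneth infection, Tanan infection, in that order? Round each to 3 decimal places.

By Bayes' rule, the unnormalized weight for each hypothesis is prior × likelihood:
  Fenur disorder: 0.21 × 0.32 = 0.0672
  Neyik: 0.15 × 0.30 = 0.045
  Quial disorder: 0.30 × 0.28 = 0.084
  Taneth infection: 0.18 × 0.63 = 0.1134
  Tanan infection: 0.16 × 0.73 = 0.1168
Normalizing constant Z = 0.0672 + 0.045 + 0.084 + 0.1134 + 0.1168 = 0.4264.
P(Fenur disorder | evidence) = 0.0672 / 0.4264 ≈ 0.158
P(Neyik | evidence) = 0.045 / 0.4264 ≈ 0.106
P(Quial disorder | evidence) = 0.084 / 0.4264 ≈ 0.197
P(Taneth infection | evidence) = 0.1134 / 0.4264 ≈ 0.266
P(Tanan infection | evidence) = 0.1168 / 0.4264 ≈ 0.274

0.158, 0.106, 0.197, 0.266, 0.274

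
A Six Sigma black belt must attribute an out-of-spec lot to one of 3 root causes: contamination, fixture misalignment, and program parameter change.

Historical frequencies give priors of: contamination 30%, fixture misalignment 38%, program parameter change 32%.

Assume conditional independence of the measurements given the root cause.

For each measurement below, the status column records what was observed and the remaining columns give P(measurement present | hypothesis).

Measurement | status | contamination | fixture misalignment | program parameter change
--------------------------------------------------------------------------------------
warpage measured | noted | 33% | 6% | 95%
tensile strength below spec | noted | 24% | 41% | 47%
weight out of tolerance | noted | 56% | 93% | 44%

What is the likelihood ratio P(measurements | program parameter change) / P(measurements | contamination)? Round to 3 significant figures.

4.43

Take the product of per-measurement likelihoods under each hypothesis, then divide.
  program parameter change: 0.95 × 0.47 × 0.44 = 0.19646
  contamination: 0.33 × 0.24 × 0.56 = 0.044352
Bayes factor = 0.19646 / 0.044352 ≈ 4.43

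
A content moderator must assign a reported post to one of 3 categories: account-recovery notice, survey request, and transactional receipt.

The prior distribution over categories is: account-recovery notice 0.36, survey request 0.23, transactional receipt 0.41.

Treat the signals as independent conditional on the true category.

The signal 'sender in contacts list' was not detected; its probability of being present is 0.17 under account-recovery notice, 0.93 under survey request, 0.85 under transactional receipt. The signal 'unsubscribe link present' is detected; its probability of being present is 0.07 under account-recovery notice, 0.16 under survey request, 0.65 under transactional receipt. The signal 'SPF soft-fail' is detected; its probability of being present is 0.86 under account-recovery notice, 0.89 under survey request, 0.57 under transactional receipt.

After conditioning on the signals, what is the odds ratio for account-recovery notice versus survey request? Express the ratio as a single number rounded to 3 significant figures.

7.85

Posterior odds equal prior odds times the likelihood ratio; only the two competing hypotheses matter (using 1 − P(present | H) for each absent signal).
  account-recovery notice: 0.36 × (1 − 0.17) × 0.07 × 0.86 = 0.017988
  survey request: 0.23 × (1 − 0.93) × 0.16 × 0.89 = 0.0022926
Posterior odds = 0.017988 / 0.0022926 ≈ 7.85.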